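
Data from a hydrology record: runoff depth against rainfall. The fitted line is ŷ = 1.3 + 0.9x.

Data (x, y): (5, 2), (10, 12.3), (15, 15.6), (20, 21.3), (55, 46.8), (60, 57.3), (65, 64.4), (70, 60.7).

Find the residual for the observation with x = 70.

r = -3.6

ŷ = 1.3 + 0.9·70 = 64.3
r = 60.7 − 64.3 = -3.6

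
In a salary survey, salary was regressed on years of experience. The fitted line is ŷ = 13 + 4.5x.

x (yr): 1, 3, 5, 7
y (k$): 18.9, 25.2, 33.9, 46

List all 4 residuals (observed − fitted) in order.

1.4, -1.3, -1.6, 1.5

x=1: ŷ = 13 + 4.5·1 = 17.5; e = 18.9 − 17.5 = 1.4
x=3: ŷ = 13 + 4.5·3 = 26.5; e = 25.2 − 26.5 = -1.3
x=5: ŷ = 13 + 4.5·5 = 35.5; e = 33.9 − 35.5 = -1.6
x=7: ŷ = 13 + 4.5·7 = 44.5; e = 46 − 44.5 = 1.5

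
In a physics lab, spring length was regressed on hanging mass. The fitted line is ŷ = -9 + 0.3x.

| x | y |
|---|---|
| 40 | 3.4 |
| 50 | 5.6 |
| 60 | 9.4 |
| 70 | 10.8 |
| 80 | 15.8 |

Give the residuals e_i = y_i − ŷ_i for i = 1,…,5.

0.4, -0.4, 0.4, -1.2, 0.8

x=40: ŷ = -9 + 0.3·40 = 3; e = 3.4 − 3 = 0.4
x=50: ŷ = -9 + 0.3·50 = 6; e = 5.6 − 6 = -0.4
x=60: ŷ = -9 + 0.3·60 = 9; e = 9.4 − 9 = 0.4
x=70: ŷ = -9 + 0.3·70 = 12; e = 10.8 − 12 = -1.2
x=80: ŷ = -9 + 0.3·80 = 15; e = 15.8 − 15 = 0.8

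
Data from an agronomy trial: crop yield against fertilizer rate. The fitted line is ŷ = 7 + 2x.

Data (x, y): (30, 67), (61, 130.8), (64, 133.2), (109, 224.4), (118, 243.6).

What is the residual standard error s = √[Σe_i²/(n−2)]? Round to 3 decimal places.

x=30: ŷ = 7 + 2·30 = 67; e = 67 − 67 = 0
x=61: ŷ = 7 + 2·61 = 129; e = 130.8 − 129 = 1.8
x=64: ŷ = 7 + 2·64 = 135; e = 133.2 − 135 = -1.8
x=109: ŷ = 7 + 2·109 = 225; e = 224.4 − 225 = -0.6
x=118: ŷ = 7 + 2·118 = 243; e = 243.6 − 243 = 0.6
SSE = 0 + 3.24 + 3.24 + 0.36 + 0.36 = 7.2
s = √(7.2/3) = √2.4 ≈ 1.549

s = 1.549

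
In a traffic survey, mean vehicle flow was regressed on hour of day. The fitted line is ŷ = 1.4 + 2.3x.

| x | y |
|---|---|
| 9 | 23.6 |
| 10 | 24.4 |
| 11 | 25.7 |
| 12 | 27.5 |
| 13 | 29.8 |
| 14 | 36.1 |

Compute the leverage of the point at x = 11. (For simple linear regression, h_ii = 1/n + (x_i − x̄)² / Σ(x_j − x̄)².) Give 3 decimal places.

x̄ = (9 + 10 + 11 + 12 + 13 + 14)/6 = 11.5
Σ(x − x̄)² = 6.25 + 2.25 + 0.25 + 0.25 + 2.25 + 6.25 = 17.5
h = 1/6 + (-0.5)²/17.5 = 0.166667 + 0.0142857 = 0.181

h = 0.181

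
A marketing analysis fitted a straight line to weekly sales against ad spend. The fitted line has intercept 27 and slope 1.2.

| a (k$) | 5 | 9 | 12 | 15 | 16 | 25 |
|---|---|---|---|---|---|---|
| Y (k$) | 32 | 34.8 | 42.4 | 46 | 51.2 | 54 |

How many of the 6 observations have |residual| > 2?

a=5: ŷ = 27 + 1.2·5 = 33; e = 32 − 33 = -1
a=9: ŷ = 27 + 1.2·9 = 37.8; e = 34.8 − 37.8 = -3
a=12: ŷ = 27 + 1.2·12 = 41.4; e = 42.4 − 41.4 = 1
a=15: ŷ = 27 + 1.2·15 = 45; e = 46 − 45 = 1
a=16: ŷ = 27 + 1.2·16 = 46.2; e = 51.2 − 46.2 = 5
a=25: ŷ = 27 + 1.2·25 = 57; e = 54 − 57 = -3
|e| > 2: a=9 (|e|=3), a=16 (|e|=5), a=25 (|e|=3) → 3

3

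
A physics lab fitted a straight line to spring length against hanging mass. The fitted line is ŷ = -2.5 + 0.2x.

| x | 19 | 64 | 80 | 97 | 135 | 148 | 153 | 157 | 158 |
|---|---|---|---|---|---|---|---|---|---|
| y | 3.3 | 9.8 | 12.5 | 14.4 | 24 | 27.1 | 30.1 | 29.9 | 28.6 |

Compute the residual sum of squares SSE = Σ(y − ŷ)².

x=19: ŷ = -2.5 + 0.2·19 = 1.3; r = 3.3 − 1.3 = 2
x=64: ŷ = -2.5 + 0.2·64 = 10.3; r = 9.8 − 10.3 = -0.5
x=80: ŷ = -2.5 + 0.2·80 = 13.5; r = 12.5 − 13.5 = -1
x=97: ŷ = -2.5 + 0.2·97 = 16.9; r = 14.4 − 16.9 = -2.5
x=135: ŷ = -2.5 + 0.2·135 = 24.5; r = 24 − 24.5 = -0.5
x=148: ŷ = -2.5 + 0.2·148 = 27.1; r = 27.1 − 27.1 = 0
x=153: ŷ = -2.5 + 0.2·153 = 28.1; r = 30.1 − 28.1 = 2
x=157: ŷ = -2.5 + 0.2·157 = 28.9; r = 29.9 − 28.9 = 1
x=158: ŷ = -2.5 + 0.2·158 = 29.1; r = 28.6 − 29.1 = -0.5
SSE = 4 + 0.25 + 1 + 6.25 + 0.25 + 0 + 4 + 1 + 0.25 = 17

SSE = 17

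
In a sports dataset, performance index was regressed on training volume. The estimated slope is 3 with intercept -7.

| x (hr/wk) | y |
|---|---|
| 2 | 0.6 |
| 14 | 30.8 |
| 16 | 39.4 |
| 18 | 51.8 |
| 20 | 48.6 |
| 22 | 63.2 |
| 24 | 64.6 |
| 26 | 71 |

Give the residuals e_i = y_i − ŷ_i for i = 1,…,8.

x=2: ŷ = -7 + 3·2 = -1; e = 0.6 − (-1) = 1.6
x=14: ŷ = -7 + 3·14 = 35; e = 30.8 − 35 = -4.2
x=16: ŷ = -7 + 3·16 = 41; e = 39.4 − 41 = -1.6
x=18: ŷ = -7 + 3·18 = 47; e = 51.8 − 47 = 4.8
x=20: ŷ = -7 + 3·20 = 53; e = 48.6 − 53 = -4.4
x=22: ŷ = -7 + 3·22 = 59; e = 63.2 − 59 = 4.2
x=24: ŷ = -7 + 3·24 = 65; e = 64.6 − 65 = -0.4
x=26: ŷ = -7 + 3·26 = 71; e = 71 − 71 = 0

1.6, -4.2, -1.6, 4.8, -4.4, 4.2, -0.4, 0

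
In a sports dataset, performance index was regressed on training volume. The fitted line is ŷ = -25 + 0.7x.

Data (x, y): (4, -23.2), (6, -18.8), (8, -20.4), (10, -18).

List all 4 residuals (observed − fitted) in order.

x=4: ŷ = -25 + 0.7·4 = -22.2; e = -23.2 − (-22.2) = -1
x=6: ŷ = -25 + 0.7·6 = -20.8; e = -18.8 − (-20.8) = 2
x=8: ŷ = -25 + 0.7·8 = -19.4; e = -20.4 − (-19.4) = -1
x=10: ŷ = -25 + 0.7·10 = -18; e = -18 − (-18) = 0

-1, 2, -1, 0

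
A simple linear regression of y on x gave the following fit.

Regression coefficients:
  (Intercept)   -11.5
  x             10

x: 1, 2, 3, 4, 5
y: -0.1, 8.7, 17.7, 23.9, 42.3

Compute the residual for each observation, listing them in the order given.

x=1: ŷ = -11.5 + 10·1 = -1.5; r = -0.1 − (-1.5) = 1.4
x=2: ŷ = -11.5 + 10·2 = 8.5; r = 8.7 − 8.5 = 0.2
x=3: ŷ = -11.5 + 10·3 = 18.5; r = 17.7 − 18.5 = -0.8
x=4: ŷ = -11.5 + 10·4 = 28.5; r = 23.9 − 28.5 = -4.6
x=5: ŷ = -11.5 + 10·5 = 38.5; r = 42.3 − 38.5 = 3.8

1.4, 0.2, -0.8, -4.6, 3.8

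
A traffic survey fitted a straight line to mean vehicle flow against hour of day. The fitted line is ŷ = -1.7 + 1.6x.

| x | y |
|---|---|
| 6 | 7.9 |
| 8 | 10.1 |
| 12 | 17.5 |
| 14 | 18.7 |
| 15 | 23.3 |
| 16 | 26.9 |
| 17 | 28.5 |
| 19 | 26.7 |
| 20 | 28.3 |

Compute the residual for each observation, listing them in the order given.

x=6: ŷ = -1.7 + 1.6·6 = 7.9; r = 7.9 − 7.9 = 0
x=8: ŷ = -1.7 + 1.6·8 = 11.1; r = 10.1 − 11.1 = -1
x=12: ŷ = -1.7 + 1.6·12 = 17.5; r = 17.5 − 17.5 = 0
x=14: ŷ = -1.7 + 1.6·14 = 20.7; r = 18.7 − 20.7 = -2
x=15: ŷ = -1.7 + 1.6·15 = 22.3; r = 23.3 − 22.3 = 1
x=16: ŷ = -1.7 + 1.6·16 = 23.9; r = 26.9 − 23.9 = 3
x=17: ŷ = -1.7 + 1.6·17 = 25.5; r = 28.5 − 25.5 = 3
x=19: ŷ = -1.7 + 1.6·19 = 28.7; r = 26.7 − 28.7 = -2
x=20: ŷ = -1.7 + 1.6·20 = 30.3; r = 28.3 − 30.3 = -2

0, -1, 0, -2, 1, 3, 3, -2, -2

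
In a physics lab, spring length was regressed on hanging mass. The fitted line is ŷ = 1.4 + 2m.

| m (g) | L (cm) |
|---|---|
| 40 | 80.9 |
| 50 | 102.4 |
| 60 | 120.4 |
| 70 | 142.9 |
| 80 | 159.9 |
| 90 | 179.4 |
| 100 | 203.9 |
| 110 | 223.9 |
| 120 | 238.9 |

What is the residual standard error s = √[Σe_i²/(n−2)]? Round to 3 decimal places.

m=40: ŷ = 1.4 + 2·40 = 81.4; e = 80.9 − 81.4 = -0.5
m=50: ŷ = 1.4 + 2·50 = 101.4; e = 102.4 − 101.4 = 1
m=60: ŷ = 1.4 + 2·60 = 121.4; e = 120.4 − 121.4 = -1
m=70: ŷ = 1.4 + 2·70 = 141.4; e = 142.9 − 141.4 = 1.5
m=80: ŷ = 1.4 + 2·80 = 161.4; e = 159.9 − 161.4 = -1.5
m=90: ŷ = 1.4 + 2·90 = 181.4; e = 179.4 − 181.4 = -2
m=100: ŷ = 1.4 + 2·100 = 201.4; e = 203.9 − 201.4 = 2.5
m=110: ŷ = 1.4 + 2·110 = 221.4; e = 223.9 − 221.4 = 2.5
m=120: ŷ = 1.4 + 2·120 = 241.4; e = 238.9 − 241.4 = -2.5
SSE = 0.25 + 1 + 1 + 2.25 + 2.25 + 4 + 6.25 + 6.25 + 6.25 = 29.5
s = √(29.5/7) = √4.21429 ≈ 2.053

s = 2.053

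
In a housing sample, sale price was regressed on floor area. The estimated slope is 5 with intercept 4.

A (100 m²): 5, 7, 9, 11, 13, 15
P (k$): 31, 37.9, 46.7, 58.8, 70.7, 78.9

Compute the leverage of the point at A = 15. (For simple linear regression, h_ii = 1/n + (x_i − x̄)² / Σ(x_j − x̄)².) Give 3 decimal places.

h = 0.524

Ā = (5 + 7 + 9 + 11 + 13 + 15)/6 = 10
Σ(A − Ā)² = 25 + 9 + 1 + 1 + 9 + 25 = 70
h = 1/6 + (5)²/70 = 0.166667 + 0.357143 = 0.524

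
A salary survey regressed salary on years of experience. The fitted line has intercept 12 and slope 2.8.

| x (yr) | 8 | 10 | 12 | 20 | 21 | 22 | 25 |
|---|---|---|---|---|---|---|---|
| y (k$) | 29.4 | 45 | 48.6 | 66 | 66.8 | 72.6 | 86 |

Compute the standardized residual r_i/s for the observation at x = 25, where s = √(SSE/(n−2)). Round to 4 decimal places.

x=8: ŷ = 12 + 2.8·8 = 34.4; r = 29.4 − 34.4 = -5
x=10: ŷ = 12 + 2.8·10 = 40; r = 45 − 40 = 5
x=12: ŷ = 12 + 2.8·12 = 45.6; r = 48.6 − 45.6 = 3
x=20: ŷ = 12 + 2.8·20 = 68; r = 66 − 68 = -2
x=21: ŷ = 12 + 2.8·21 = 70.8; r = 66.8 − 70.8 = -4
x=22: ŷ = 12 + 2.8·22 = 73.6; r = 72.6 − 73.6 = -1
x=25: ŷ = 12 + 2.8·25 = 82; r = 86 − 82 = 4
SSE = 25 + 25 + 9 + 4 + 16 + 1 + 16 = 96
s = √(96/5) = 4.38178
r/s = 4 / 4.38178 = 0.9129

0.9129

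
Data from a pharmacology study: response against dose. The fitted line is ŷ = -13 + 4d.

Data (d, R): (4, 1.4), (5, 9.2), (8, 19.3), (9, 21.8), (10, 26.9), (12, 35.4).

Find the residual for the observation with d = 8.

ŷ = -13 + 4·8 = 19
e = 19.3 − 19 = 0.3

e = 0.3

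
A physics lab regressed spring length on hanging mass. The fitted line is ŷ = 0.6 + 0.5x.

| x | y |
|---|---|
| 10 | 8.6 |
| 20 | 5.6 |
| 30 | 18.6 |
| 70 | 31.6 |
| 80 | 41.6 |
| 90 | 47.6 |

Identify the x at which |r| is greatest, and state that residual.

x = 20, r = -5

x=10: ŷ = 0.6 + 0.5·10 = 5.6; r = 8.6 − 5.6 = 3
x=20: ŷ = 0.6 + 0.5·20 = 10.6; r = 5.6 − 10.6 = -5
x=30: ŷ = 0.6 + 0.5·30 = 15.6; r = 18.6 − 15.6 = 3
x=70: ŷ = 0.6 + 0.5·70 = 35.6; r = 31.6 − 35.6 = -4
x=80: ŷ = 0.6 + 0.5·80 = 40.6; r = 41.6 − 40.6 = 1
x=90: ŷ = 0.6 + 0.5·90 = 45.6; r = 47.6 − 45.6 = 2
Largest |r| is 5 at x = 20, residual -5.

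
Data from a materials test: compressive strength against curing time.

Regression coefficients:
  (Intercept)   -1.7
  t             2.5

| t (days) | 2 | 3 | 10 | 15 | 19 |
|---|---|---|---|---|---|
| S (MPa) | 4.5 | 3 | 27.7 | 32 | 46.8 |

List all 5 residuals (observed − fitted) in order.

1.2, -2.8, 4.4, -3.8, 1

t=2: Ŝ = -1.7 + 2.5·2 = 3.3; r = 4.5 − 3.3 = 1.2
t=3: Ŝ = -1.7 + 2.5·3 = 5.8; r = 3 − 5.8 = -2.8
t=10: Ŝ = -1.7 + 2.5·10 = 23.3; r = 27.7 − 23.3 = 4.4
t=15: Ŝ = -1.7 + 2.5·15 = 35.8; r = 32 − 35.8 = -3.8
t=19: Ŝ = -1.7 + 2.5·19 = 45.8; r = 46.8 − 45.8 = 1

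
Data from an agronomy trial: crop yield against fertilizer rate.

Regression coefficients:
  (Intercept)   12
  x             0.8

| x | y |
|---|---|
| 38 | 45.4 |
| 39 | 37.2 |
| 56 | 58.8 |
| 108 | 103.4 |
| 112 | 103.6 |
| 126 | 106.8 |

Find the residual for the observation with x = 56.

ŷ = 12 + 0.8·56 = 56.8
r = 58.8 − 56.8 = 2

r = 2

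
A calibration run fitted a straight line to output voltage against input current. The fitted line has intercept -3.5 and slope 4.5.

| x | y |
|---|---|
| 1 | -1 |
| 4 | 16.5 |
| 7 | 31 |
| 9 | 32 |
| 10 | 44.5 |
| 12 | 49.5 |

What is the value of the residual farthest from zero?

r = -5

x=1: ŷ = -3.5 + 4.5·1 = 1; r = -1 − 1 = -2
x=4: ŷ = -3.5 + 4.5·4 = 14.5; r = 16.5 − 14.5 = 2
x=7: ŷ = -3.5 + 4.5·7 = 28; r = 31 − 28 = 3
x=9: ŷ = -3.5 + 4.5·9 = 37; r = 32 − 37 = -5
x=10: ŷ = -3.5 + 4.5·10 = 41.5; r = 44.5 − 41.5 = 3
x=12: ŷ = -3.5 + 4.5·12 = 50.5; r = 49.5 − 50.5 = -1
Largest |r| is 5 at x = 9, residual -5.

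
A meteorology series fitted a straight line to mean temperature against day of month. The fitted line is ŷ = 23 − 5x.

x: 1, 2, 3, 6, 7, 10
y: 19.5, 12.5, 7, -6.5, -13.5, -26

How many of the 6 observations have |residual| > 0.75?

4

x=1: ŷ = 23 − 5·1 = 18; r = 19.5 − 18 = 1.5
x=2: ŷ = 23 − 5·2 = 13; r = 12.5 − 13 = -0.5
x=3: ŷ = 23 − 5·3 = 8; r = 7 − 8 = -1
x=6: ŷ = 23 − 5·6 = -7; r = -6.5 − (-7) = 0.5
x=7: ŷ = 23 − 5·7 = -12; r = -13.5 − (-12) = -1.5
x=10: ŷ = 23 − 5·10 = -27; r = -26 − (-27) = 1
|r| > 0.75: x=1 (|r|=1.5), x=3 (|r|=1), x=7 (|r|=1.5), x=10 (|r|=1) → 4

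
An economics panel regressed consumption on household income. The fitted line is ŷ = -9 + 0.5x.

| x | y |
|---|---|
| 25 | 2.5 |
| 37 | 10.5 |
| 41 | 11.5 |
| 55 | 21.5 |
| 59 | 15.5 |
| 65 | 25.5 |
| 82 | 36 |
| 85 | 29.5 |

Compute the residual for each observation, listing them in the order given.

-1, 1, 0, 3, -5, 2, 4, -4

x=25: ŷ = -9 + 0.5·25 = 3.5; e = 2.5 − 3.5 = -1
x=37: ŷ = -9 + 0.5·37 = 9.5; e = 10.5 − 9.5 = 1
x=41: ŷ = -9 + 0.5·41 = 11.5; e = 11.5 − 11.5 = 0
x=55: ŷ = -9 + 0.5·55 = 18.5; e = 21.5 − 18.5 = 3
x=59: ŷ = -9 + 0.5·59 = 20.5; e = 15.5 − 20.5 = -5
x=65: ŷ = -9 + 0.5·65 = 23.5; e = 25.5 − 23.5 = 2
x=82: ŷ = -9 + 0.5·82 = 32; e = 36 − 32 = 4
x=85: ŷ = -9 + 0.5·85 = 33.5; e = 29.5 − 33.5 = -4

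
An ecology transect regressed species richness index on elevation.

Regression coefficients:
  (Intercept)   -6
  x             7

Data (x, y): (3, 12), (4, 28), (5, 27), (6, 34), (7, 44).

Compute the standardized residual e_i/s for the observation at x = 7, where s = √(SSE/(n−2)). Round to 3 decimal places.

x=3: ŷ = -6 + 7·3 = 15; e = 12 − 15 = -3
x=4: ŷ = -6 + 7·4 = 22; e = 28 − 22 = 6
x=5: ŷ = -6 + 7·5 = 29; e = 27 − 29 = -2
x=6: ŷ = -6 + 7·6 = 36; e = 34 − 36 = -2
x=7: ŷ = -6 + 7·7 = 43; e = 44 − 43 = 1
SSE = 9 + 36 + 4 + 4 + 1 = 54
s = √(54/3) = 4.24264
e/s = 1 / 4.24264 = 0.236

0.236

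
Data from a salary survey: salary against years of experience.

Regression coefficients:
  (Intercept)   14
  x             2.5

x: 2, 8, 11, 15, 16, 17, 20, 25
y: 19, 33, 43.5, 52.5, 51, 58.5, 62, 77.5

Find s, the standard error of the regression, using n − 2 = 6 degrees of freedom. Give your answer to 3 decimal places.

s = 2.000

x=2: ŷ = 14 + 2.5·2 = 19; r = 19 − 19 = 0
x=8: ŷ = 14 + 2.5·8 = 34; r = 33 − 34 = -1
x=11: ŷ = 14 + 2.5·11 = 41.5; r = 43.5 − 41.5 = 2
x=15: ŷ = 14 + 2.5·15 = 51.5; r = 52.5 − 51.5 = 1
x=16: ŷ = 14 + 2.5·16 = 54; r = 51 − 54 = -3
x=17: ŷ = 14 + 2.5·17 = 56.5; r = 58.5 − 56.5 = 2
x=20: ŷ = 14 + 2.5·20 = 64; r = 62 − 64 = -2
x=25: ŷ = 14 + 2.5·25 = 76.5; r = 77.5 − 76.5 = 1
SSE = 0 + 1 + 4 + 1 + 9 + 4 + 4 + 1 = 24
s = √(24/6) = √4 ≈ 2.000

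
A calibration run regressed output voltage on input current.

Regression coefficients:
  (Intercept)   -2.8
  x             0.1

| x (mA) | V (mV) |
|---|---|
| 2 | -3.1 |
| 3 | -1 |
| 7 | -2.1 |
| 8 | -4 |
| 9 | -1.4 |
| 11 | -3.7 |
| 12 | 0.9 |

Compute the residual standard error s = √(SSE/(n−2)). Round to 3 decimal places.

x=2: V̂ = -2.8 + 0.1·2 = -2.6; e = -3.1 − (-2.6) = -0.5
x=3: V̂ = -2.8 + 0.1·3 = -2.5; e = -1 − (-2.5) = 1.5
x=7: V̂ = -2.8 + 0.1·7 = -2.1; e = -2.1 − (-2.1) = 0
x=8: V̂ = -2.8 + 0.1·8 = -2; e = -4 − (-2) = -2
x=9: V̂ = -2.8 + 0.1·9 = -1.9; e = -1.4 − (-1.9) = 0.5
x=11: V̂ = -2.8 + 0.1·11 = -1.7; e = -3.7 − (-1.7) = -2
x=12: V̂ = -2.8 + 0.1·12 = -1.6; e = 0.9 − (-1.6) = 2.5
SSE = 0.25 + 2.25 + 0 + 4 + 0.25 + 4 + 6.25 = 17
s = √(17/5) = √3.4 ≈ 1.844

s = 1.844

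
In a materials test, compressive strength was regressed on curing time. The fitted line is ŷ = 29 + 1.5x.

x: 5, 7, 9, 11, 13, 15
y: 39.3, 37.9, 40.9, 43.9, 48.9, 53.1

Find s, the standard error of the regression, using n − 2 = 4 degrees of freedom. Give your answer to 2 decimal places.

x=5: ŷ = 29 + 1.5·5 = 36.5; e = 39.3 − 36.5 = 2.8
x=7: ŷ = 29 + 1.5·7 = 39.5; e = 37.9 − 39.5 = -1.6
x=9: ŷ = 29 + 1.5·9 = 42.5; e = 40.9 − 42.5 = -1.6
x=11: ŷ = 29 + 1.5·11 = 45.5; e = 43.9 − 45.5 = -1.6
x=13: ŷ = 29 + 1.5·13 = 48.5; e = 48.9 − 48.5 = 0.4
x=15: ŷ = 29 + 1.5·15 = 51.5; e = 53.1 − 51.5 = 1.6
SSE = 7.84 + 2.56 + 2.56 + 2.56 + 0.16 + 2.56 = 18.24
s = √(18.24/4) = √4.56 ≈ 2.14

s = 2.14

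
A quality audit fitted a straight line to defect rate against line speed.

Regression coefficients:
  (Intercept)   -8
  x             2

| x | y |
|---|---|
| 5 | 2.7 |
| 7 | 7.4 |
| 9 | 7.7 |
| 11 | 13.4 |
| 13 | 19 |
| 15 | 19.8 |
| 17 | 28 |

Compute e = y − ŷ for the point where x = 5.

ŷ = -8 + 2·5 = 2
e = 2.7 − 2 = 0.7

e = 0.7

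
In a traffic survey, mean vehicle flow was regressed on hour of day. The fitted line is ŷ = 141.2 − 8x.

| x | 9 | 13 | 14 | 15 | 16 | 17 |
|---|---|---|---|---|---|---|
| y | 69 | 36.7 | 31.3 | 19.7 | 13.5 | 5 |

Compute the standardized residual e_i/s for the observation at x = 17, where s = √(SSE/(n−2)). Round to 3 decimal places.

x=9: ŷ = 141.2 − 8·9 = 69.2; e = 69 − 69.2 = -0.2
x=13: ŷ = 141.2 − 8·13 = 37.2; e = 36.7 − 37.2 = -0.5
x=14: ŷ = 141.2 − 8·14 = 29.2; e = 31.3 − 29.2 = 2.1
x=15: ŷ = 141.2 − 8·15 = 21.2; e = 19.7 − 21.2 = -1.5
x=16: ŷ = 141.2 − 8·16 = 13.2; e = 13.5 − 13.2 = 0.3
x=17: ŷ = 141.2 − 8·17 = 5.2; e = 5 − 5.2 = -0.2
SSE = 0.04 + 0.25 + 4.41 + 2.25 + 0.09 + 0.04 = 7.08
s = √(7.08/4) = 1.33041
e/s = -0.2 / 1.33041 = -0.150

-0.150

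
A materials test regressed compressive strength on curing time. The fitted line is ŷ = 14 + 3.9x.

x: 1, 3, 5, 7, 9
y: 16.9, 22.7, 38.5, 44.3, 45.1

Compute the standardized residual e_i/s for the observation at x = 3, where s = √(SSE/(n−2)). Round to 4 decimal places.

-0.6708

x=1: ŷ = 14 + 3.9·1 = 17.9; e = 16.9 − 17.9 = -1
x=3: ŷ = 14 + 3.9·3 = 25.7; e = 22.7 − 25.7 = -3
x=5: ŷ = 14 + 3.9·5 = 33.5; e = 38.5 − 33.5 = 5
x=7: ŷ = 14 + 3.9·7 = 41.3; e = 44.3 − 41.3 = 3
x=9: ŷ = 14 + 3.9·9 = 49.1; e = 45.1 − 49.1 = -4
SSE = 1 + 9 + 25 + 9 + 16 = 60
s = √(60/3) = 4.47214
e/s = -3 / 4.47214 = -0.6708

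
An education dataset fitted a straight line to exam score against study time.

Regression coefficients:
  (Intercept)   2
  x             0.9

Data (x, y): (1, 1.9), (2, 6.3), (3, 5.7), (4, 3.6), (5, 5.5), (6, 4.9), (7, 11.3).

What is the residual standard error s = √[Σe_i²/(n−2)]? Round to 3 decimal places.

s = 2.387

x=1: ŷ = 2 + 0.9·1 = 2.9; e = 1.9 − 2.9 = -1
x=2: ŷ = 2 + 0.9·2 = 3.8; e = 6.3 − 3.8 = 2.5
x=3: ŷ = 2 + 0.9·3 = 4.7; e = 5.7 − 4.7 = 1
x=4: ŷ = 2 + 0.9·4 = 5.6; e = 3.6 − 5.6 = -2
x=5: ŷ = 2 + 0.9·5 = 6.5; e = 5.5 − 6.5 = -1
x=6: ŷ = 2 + 0.9·6 = 7.4; e = 4.9 − 7.4 = -2.5
x=7: ŷ = 2 + 0.9·7 = 8.3; e = 11.3 − 8.3 = 3
SSE = 1 + 6.25 + 1 + 4 + 1 + 6.25 + 9 = 28.5
s = √(28.5/5) = √5.7 ≈ 2.387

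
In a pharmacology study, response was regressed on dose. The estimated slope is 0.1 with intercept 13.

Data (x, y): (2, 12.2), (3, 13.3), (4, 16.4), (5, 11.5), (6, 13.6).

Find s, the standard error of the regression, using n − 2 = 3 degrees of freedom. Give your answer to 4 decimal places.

x=2: ŷ = 13 + 0.1·2 = 13.2; r = 12.2 − 13.2 = -1
x=3: ŷ = 13 + 0.1·3 = 13.3; r = 13.3 − 13.3 = 0
x=4: ŷ = 13 + 0.1·4 = 13.4; r = 16.4 − 13.4 = 3
x=5: ŷ = 13 + 0.1·5 = 13.5; r = 11.5 − 13.5 = -2
x=6: ŷ = 13 + 0.1·6 = 13.6; r = 13.6 − 13.6 = 0
SSE = 1 + 0 + 9 + 4 + 0 = 14
s = √(14/3) = √4.66667 ≈ 2.1602

s = 2.1602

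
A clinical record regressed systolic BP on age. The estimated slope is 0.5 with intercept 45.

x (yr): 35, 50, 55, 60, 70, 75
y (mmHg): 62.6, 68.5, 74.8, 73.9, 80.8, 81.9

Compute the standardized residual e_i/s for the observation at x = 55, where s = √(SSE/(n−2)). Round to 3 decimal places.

1.472

x=35: ŷ = 45 + 0.5·35 = 62.5; e = 62.6 − 62.5 = 0.1
x=50: ŷ = 45 + 0.5·50 = 70; e = 68.5 − 70 = -1.5
x=55: ŷ = 45 + 0.5·55 = 72.5; e = 74.8 − 72.5 = 2.3
x=60: ŷ = 45 + 0.5·60 = 75; e = 73.9 − 75 = -1.1
x=70: ŷ = 45 + 0.5·70 = 80; e = 80.8 − 80 = 0.8
x=75: ŷ = 45 + 0.5·75 = 82.5; e = 81.9 − 82.5 = -0.6
SSE = 0.01 + 2.25 + 5.29 + 1.21 + 0.64 + 0.36 = 9.76
s = √(9.76/4) = 1.56205
e/s = 2.3 / 1.56205 = 1.472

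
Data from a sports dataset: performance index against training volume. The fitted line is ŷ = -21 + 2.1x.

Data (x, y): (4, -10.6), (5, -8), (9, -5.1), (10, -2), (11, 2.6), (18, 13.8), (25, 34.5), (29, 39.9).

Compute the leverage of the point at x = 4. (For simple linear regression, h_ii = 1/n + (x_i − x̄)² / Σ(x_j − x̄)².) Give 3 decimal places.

h = 0.289

x̄ = (4 + 5 + 9 + 10 + 11 + 18 + 25 + 29)/8 = 13.875
Σ(x − x̄)² = 97.5156 + 78.7656 + 23.7656 + 15.0156 + 8.26562 + 17.0156 + 123.766 + 228.766 = 592.875
h = 1/8 + (-9.875)²/592.875 = 0.125 + 0.164479 = 0.289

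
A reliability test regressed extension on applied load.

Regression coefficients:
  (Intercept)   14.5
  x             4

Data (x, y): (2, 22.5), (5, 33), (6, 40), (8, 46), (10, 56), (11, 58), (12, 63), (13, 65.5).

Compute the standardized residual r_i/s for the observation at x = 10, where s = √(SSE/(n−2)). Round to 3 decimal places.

1.260

x=2: ŷ = 14.5 + 4·2 = 22.5; r = 22.5 − 22.5 = 0
x=5: ŷ = 14.5 + 4·5 = 34.5; r = 33 − 34.5 = -1.5
x=6: ŷ = 14.5 + 4·6 = 38.5; r = 40 − 38.5 = 1.5
x=8: ŷ = 14.5 + 4·8 = 46.5; r = 46 − 46.5 = -0.5
x=10: ŷ = 14.5 + 4·10 = 54.5; r = 56 − 54.5 = 1.5
x=11: ŷ = 14.5 + 4·11 = 58.5; r = 58 − 58.5 = -0.5
x=12: ŷ = 14.5 + 4·12 = 62.5; r = 63 − 62.5 = 0.5
x=13: ŷ = 14.5 + 4·13 = 66.5; r = 65.5 − 66.5 = -1
SSE = 0 + 2.25 + 2.25 + 0.25 + 2.25 + 0.25 + 0.25 + 1 = 8.5
s = √(8.5/6) = 1.19024
r/s = 1.5 / 1.19024 = 1.260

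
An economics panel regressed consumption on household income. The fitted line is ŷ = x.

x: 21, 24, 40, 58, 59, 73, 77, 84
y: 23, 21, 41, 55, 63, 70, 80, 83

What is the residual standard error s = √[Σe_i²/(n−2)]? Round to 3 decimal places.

s = 3.109

x=21: ŷ = 21 = 21; e = 23 − 21 = 2
x=24: ŷ = 24 = 24; e = 21 − 24 = -3
x=40: ŷ = 40 = 40; e = 41 − 40 = 1
x=58: ŷ = 58 = 58; e = 55 − 58 = -3
x=59: ŷ = 59 = 59; e = 63 − 59 = 4
x=73: ŷ = 73 = 73; e = 70 − 73 = -3
x=77: ŷ = 77 = 77; e = 80 − 77 = 3
x=84: ŷ = 84 = 84; e = 83 − 84 = -1
SSE = 4 + 9 + 1 + 9 + 16 + 9 + 9 + 1 = 58
s = √(58/6) = √9.66667 ≈ 3.109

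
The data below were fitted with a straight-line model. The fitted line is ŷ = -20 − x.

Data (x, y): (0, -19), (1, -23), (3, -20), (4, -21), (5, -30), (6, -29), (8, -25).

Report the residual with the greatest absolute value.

x=0: ŷ = -20 − 0 = -20; r = -19 − (-20) = 1
x=1: ŷ = -20 − 1 = -21; r = -23 − (-21) = -2
x=3: ŷ = -20 − 3 = -23; r = -20 − (-23) = 3
x=4: ŷ = -20 − 4 = -24; r = -21 − (-24) = 3
x=5: ŷ = -20 − 5 = -25; r = -30 − (-25) = -5
x=6: ŷ = -20 − 6 = -26; r = -29 − (-26) = -3
x=8: ŷ = -20 − 8 = -28; r = -25 − (-28) = 3
Largest |r| is 5 at x = 5, residual -5.

r = -5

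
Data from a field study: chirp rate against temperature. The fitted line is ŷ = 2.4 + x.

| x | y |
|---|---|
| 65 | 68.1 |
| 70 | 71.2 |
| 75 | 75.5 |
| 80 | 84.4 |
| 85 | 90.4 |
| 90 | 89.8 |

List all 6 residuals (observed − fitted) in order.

0.7, -1.2, -1.9, 2, 3, -2.6

x=65: ŷ = 2.4 + 65 = 67.4; r = 68.1 − 67.4 = 0.7
x=70: ŷ = 2.4 + 70 = 72.4; r = 71.2 − 72.4 = -1.2
x=75: ŷ = 2.4 + 75 = 77.4; r = 75.5 − 77.4 = -1.9
x=80: ŷ = 2.4 + 80 = 82.4; r = 84.4 − 82.4 = 2
x=85: ŷ = 2.4 + 85 = 87.4; r = 90.4 − 87.4 = 3
x=90: ŷ = 2.4 + 90 = 92.4; r = 89.8 − 92.4 = -2.6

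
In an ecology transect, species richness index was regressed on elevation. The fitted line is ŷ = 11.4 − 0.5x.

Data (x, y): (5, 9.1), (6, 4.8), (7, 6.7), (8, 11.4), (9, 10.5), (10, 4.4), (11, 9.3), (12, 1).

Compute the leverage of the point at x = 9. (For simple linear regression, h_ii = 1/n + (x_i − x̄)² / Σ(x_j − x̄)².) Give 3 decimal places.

h = 0.131

x̄ = (5 + 6 + 7 + 8 + 9 + 10 + 11 + 12)/8 = 8.5
Σ(x − x̄)² = 12.25 + 6.25 + 2.25 + 0.25 + 0.25 + 2.25 + 6.25 + 12.25 = 42
h = 1/8 + (0.5)²/42 = 0.125 + 0.00595238 = 0.131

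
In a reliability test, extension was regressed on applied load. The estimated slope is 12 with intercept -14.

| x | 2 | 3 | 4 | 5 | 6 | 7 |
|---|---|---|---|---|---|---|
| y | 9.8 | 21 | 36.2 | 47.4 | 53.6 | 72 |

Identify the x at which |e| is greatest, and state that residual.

x = 6, e = -4.4

x=2: ŷ = -14 + 12·2 = 10; e = 9.8 − 10 = -0.2
x=3: ŷ = -14 + 12·3 = 22; e = 21 − 22 = -1
x=4: ŷ = -14 + 12·4 = 34; e = 36.2 − 34 = 2.2
x=5: ŷ = -14 + 12·5 = 46; e = 47.4 − 46 = 1.4
x=6: ŷ = -14 + 12·6 = 58; e = 53.6 − 58 = -4.4
x=7: ŷ = -14 + 12·7 = 70; e = 72 − 70 = 2
Largest |e| is 4.4 at x = 6, residual -4.4.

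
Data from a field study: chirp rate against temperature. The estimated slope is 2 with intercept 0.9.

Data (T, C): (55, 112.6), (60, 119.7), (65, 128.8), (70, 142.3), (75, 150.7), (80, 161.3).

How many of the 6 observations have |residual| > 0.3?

5

T=55: Ĉ = 0.9 + 2·55 = 110.9; r = 112.6 − 110.9 = 1.7
T=60: Ĉ = 0.9 + 2·60 = 120.9; r = 119.7 − 120.9 = -1.2
T=65: Ĉ = 0.9 + 2·65 = 130.9; r = 128.8 − 130.9 = -2.1
T=70: Ĉ = 0.9 + 2·70 = 140.9; r = 142.3 − 140.9 = 1.4
T=75: Ĉ = 0.9 + 2·75 = 150.9; r = 150.7 − 150.9 = -0.2
T=80: Ĉ = 0.9 + 2·80 = 160.9; r = 161.3 − 160.9 = 0.4
|r| > 0.3: T=55 (|r|=1.7), T=60 (|r|=1.2), T=65 (|r|=2.1), T=70 (|r|=1.4), T=80 (|r|=0.4) → 5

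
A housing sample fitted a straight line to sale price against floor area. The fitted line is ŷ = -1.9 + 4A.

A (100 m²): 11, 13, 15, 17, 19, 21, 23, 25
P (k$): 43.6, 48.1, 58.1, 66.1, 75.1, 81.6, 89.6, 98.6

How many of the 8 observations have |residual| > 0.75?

3

A=11: ŷ = -1.9 + 4·11 = 42.1; e = 43.6 − 42.1 = 1.5
A=13: ŷ = -1.9 + 4·13 = 50.1; e = 48.1 − 50.1 = -2
A=15: ŷ = -1.9 + 4·15 = 58.1; e = 58.1 − 58.1 = 0
A=17: ŷ = -1.9 + 4·17 = 66.1; e = 66.1 − 66.1 = 0
A=19: ŷ = -1.9 + 4·19 = 74.1; e = 75.1 − 74.1 = 1
A=21: ŷ = -1.9 + 4·21 = 82.1; e = 81.6 − 82.1 = -0.5
A=23: ŷ = -1.9 + 4·23 = 90.1; e = 89.6 − 90.1 = -0.5
A=25: ŷ = -1.9 + 4·25 = 98.1; e = 98.6 − 98.1 = 0.5
|e| > 0.75: A=11 (|e|=1.5), A=13 (|e|=2), A=19 (|e|=1) → 3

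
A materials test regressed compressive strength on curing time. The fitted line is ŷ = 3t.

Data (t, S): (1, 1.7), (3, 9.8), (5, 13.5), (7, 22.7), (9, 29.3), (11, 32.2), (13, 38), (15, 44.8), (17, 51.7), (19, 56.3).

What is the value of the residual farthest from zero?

t=1: ŷ = 3·1 = 3; e = 1.7 − 3 = -1.3
t=3: ŷ = 3·3 = 9; e = 9.8 − 9 = 0.8
t=5: ŷ = 3·5 = 15; e = 13.5 − 15 = -1.5
t=7: ŷ = 3·7 = 21; e = 22.7 − 21 = 1.7
t=9: ŷ = 3·9 = 27; e = 29.3 − 27 = 2.3
t=11: ŷ = 3·11 = 33; e = 32.2 − 33 = -0.8
t=13: ŷ = 3·13 = 39; e = 38 − 39 = -1
t=15: ŷ = 3·15 = 45; e = 44.8 − 45 = -0.2
t=17: ŷ = 3·17 = 51; e = 51.7 − 51 = 0.7
t=19: ŷ = 3·19 = 57; e = 56.3 − 57 = -0.7
Largest |e| is 2.3 at t = 9, residual 2.3.

e = 2.3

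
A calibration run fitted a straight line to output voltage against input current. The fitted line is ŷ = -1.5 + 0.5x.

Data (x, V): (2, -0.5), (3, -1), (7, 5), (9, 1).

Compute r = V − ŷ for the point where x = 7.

ŷ = -1.5 + 0.5·7 = 2
r = 5 − 2 = 3

r = 3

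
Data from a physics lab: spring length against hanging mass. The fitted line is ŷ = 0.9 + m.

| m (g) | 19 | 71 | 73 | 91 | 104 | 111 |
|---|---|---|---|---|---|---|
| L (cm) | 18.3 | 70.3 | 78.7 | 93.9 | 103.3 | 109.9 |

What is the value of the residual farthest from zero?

r = 4.8

m=19: ŷ = 0.9 + 19 = 19.9; r = 18.3 − 19.9 = -1.6
m=71: ŷ = 0.9 + 71 = 71.9; r = 70.3 − 71.9 = -1.6
m=73: ŷ = 0.9 + 73 = 73.9; r = 78.7 − 73.9 = 4.8
m=91: ŷ = 0.9 + 91 = 91.9; r = 93.9 − 91.9 = 2
m=104: ŷ = 0.9 + 104 = 104.9; r = 103.3 − 104.9 = -1.6
m=111: ŷ = 0.9 + 111 = 111.9; r = 109.9 − 111.9 = -2
Largest |r| is 4.8 at m = 73, residual 4.8.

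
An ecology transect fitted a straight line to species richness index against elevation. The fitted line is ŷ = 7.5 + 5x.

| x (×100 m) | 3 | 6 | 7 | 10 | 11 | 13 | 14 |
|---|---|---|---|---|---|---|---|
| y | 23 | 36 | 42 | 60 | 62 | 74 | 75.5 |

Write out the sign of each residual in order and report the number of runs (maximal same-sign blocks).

x=3: ŷ = 7.5 + 5·3 = 22.5; e = 23 − 22.5 = 0.5
x=6: ŷ = 7.5 + 5·6 = 37.5; e = 36 − 37.5 = -1.5
x=7: ŷ = 7.5 + 5·7 = 42.5; e = 42 − 42.5 = -0.5
x=10: ŷ = 7.5 + 5·10 = 57.5; e = 60 − 57.5 = 2.5
x=11: ŷ = 7.5 + 5·11 = 62.5; e = 62 − 62.5 = -0.5
x=13: ŷ = 7.5 + 5·13 = 72.5; e = 74 − 72.5 = 1.5
x=14: ŷ = 7.5 + 5·14 = 77.5; e = 75.5 − 77.5 = -2
Signs: + − − + − + −
Runs: +×1, −×2, +×1, −×1, +×1, −×1 → 6

6 runs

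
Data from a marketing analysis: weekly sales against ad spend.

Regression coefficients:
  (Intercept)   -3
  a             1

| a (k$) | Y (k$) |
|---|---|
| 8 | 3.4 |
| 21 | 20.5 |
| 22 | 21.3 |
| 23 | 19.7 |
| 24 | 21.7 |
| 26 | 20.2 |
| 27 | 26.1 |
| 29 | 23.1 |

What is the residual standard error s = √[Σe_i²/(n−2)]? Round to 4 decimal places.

a=8: Ŷ = -3 + 8 = 5; e = 3.4 − 5 = -1.6
a=21: Ŷ = -3 + 21 = 18; e = 20.5 − 18 = 2.5
a=22: Ŷ = -3 + 22 = 19; e = 21.3 − 19 = 2.3
a=23: Ŷ = -3 + 23 = 20; e = 19.7 − 20 = -0.3
a=24: Ŷ = -3 + 24 = 21; e = 21.7 − 21 = 0.7
a=26: Ŷ = -3 + 26 = 23; e = 20.2 − 23 = -2.8
a=27: Ŷ = -3 + 27 = 24; e = 26.1 − 24 = 2.1
a=29: Ŷ = -3 + 29 = 26; e = 23.1 − 26 = -2.9
SSE = 2.56 + 6.25 + 5.29 + 0.09 + 0.49 + 7.84 + 4.41 + 8.41 = 35.34
s = √(35.34/6) = √5.89 ≈ 2.4269

s = 2.4269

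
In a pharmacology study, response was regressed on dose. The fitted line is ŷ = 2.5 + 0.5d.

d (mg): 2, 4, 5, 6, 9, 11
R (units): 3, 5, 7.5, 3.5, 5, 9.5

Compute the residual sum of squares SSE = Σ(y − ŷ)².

d=2: ŷ = 2.5 + 0.5·2 = 3.5; e = 3 − 3.5 = -0.5
d=4: ŷ = 2.5 + 0.5·4 = 4.5; e = 5 − 4.5 = 0.5
d=5: ŷ = 2.5 + 0.5·5 = 5; e = 7.5 − 5 = 2.5
d=6: ŷ = 2.5 + 0.5·6 = 5.5; e = 3.5 − 5.5 = -2
d=9: ŷ = 2.5 + 0.5·9 = 7; e = 5 − 7 = -2
d=11: ŷ = 2.5 + 0.5·11 = 8; e = 9.5 − 8 = 1.5
SSE = 0.25 + 0.25 + 6.25 + 4 + 4 + 2.25 = 17

SSE = 17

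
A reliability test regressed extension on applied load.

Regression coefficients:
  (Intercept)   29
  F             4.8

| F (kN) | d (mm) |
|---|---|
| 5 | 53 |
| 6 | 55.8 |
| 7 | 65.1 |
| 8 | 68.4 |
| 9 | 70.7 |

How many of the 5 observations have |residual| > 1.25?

3

F=5: ŷ = 29 + 4.8·5 = 53; e = 53 − 53 = 0
F=6: ŷ = 29 + 4.8·6 = 57.8; e = 55.8 − 57.8 = -2
F=7: ŷ = 29 + 4.8·7 = 62.6; e = 65.1 − 62.6 = 2.5
F=8: ŷ = 29 + 4.8·8 = 67.4; e = 68.4 − 67.4 = 1
F=9: ŷ = 29 + 4.8·9 = 72.2; e = 70.7 − 72.2 = -1.5
|e| > 1.25: F=6 (|e|=2), F=7 (|e|=2.5), F=9 (|e|=1.5) → 3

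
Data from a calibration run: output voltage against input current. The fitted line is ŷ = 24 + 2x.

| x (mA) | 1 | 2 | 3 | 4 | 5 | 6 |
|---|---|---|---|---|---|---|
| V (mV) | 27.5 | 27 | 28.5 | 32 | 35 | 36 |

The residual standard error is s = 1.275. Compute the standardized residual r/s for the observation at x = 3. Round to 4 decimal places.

ŷ = 24 + 2·3 = 30
r = 28.5 − 30 = -1.5
r/s = -1.5 / 1.275 = -1.1765

-1.1765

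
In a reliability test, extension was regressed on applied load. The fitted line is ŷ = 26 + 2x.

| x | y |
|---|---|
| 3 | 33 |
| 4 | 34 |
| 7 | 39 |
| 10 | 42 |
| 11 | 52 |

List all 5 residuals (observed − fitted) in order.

1, 0, -1, -4, 4

x=3: ŷ = 26 + 2·3 = 32; e = 33 − 32 = 1
x=4: ŷ = 26 + 2·4 = 34; e = 34 − 34 = 0
x=7: ŷ = 26 + 2·7 = 40; e = 39 − 40 = -1
x=10: ŷ = 26 + 2·10 = 46; e = 42 − 46 = -4
x=11: ŷ = 26 + 2·11 = 48; e = 52 − 48 = 4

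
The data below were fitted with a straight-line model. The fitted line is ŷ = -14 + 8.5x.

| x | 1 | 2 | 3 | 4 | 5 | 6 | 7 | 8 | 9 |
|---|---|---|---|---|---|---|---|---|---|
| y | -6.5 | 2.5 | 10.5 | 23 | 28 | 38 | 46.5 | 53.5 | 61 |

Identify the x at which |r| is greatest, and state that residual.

x = 4, r = 3

x=1: ŷ = -14 + 8.5·1 = -5.5; r = -6.5 − (-5.5) = -1
x=2: ŷ = -14 + 8.5·2 = 3; r = 2.5 − 3 = -0.5
x=3: ŷ = -14 + 8.5·3 = 11.5; r = 10.5 − 11.5 = -1
x=4: ŷ = -14 + 8.5·4 = 20; r = 23 − 20 = 3
x=5: ŷ = -14 + 8.5·5 = 28.5; r = 28 − 28.5 = -0.5
x=6: ŷ = -14 + 8.5·6 = 37; r = 38 − 37 = 1
x=7: ŷ = -14 + 8.5·7 = 45.5; r = 46.5 − 45.5 = 1
x=8: ŷ = -14 + 8.5·8 = 54; r = 53.5 − 54 = -0.5
x=9: ŷ = -14 + 8.5·9 = 62.5; r = 61 − 62.5 = -1.5
Largest |r| is 3 at x = 4, residual 3.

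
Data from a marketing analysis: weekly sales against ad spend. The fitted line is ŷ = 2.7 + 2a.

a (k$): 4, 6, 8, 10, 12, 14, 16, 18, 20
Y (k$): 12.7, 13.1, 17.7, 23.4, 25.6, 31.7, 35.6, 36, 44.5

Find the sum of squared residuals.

SSE = 21.6

a=4: ŷ = 2.7 + 2·4 = 10.7; e = 12.7 − 10.7 = 2
a=6: ŷ = 2.7 + 2·6 = 14.7; e = 13.1 − 14.7 = -1.6
a=8: ŷ = 2.7 + 2·8 = 18.7; e = 17.7 − 18.7 = -1
a=10: ŷ = 2.7 + 2·10 = 22.7; e = 23.4 − 22.7 = 0.7
a=12: ŷ = 2.7 + 2·12 = 26.7; e = 25.6 − 26.7 = -1.1
a=14: ŷ = 2.7 + 2·14 = 30.7; e = 31.7 − 30.7 = 1
a=16: ŷ = 2.7 + 2·16 = 34.7; e = 35.6 − 34.7 = 0.9
a=18: ŷ = 2.7 + 2·18 = 38.7; e = 36 − 38.7 = -2.7
a=20: ŷ = 2.7 + 2·20 = 42.7; e = 44.5 − 42.7 = 1.8
SSE = 4 + 2.56 + 1 + 0.49 + 1.21 + 1 + 0.81 + 7.29 + 3.24 = 21.6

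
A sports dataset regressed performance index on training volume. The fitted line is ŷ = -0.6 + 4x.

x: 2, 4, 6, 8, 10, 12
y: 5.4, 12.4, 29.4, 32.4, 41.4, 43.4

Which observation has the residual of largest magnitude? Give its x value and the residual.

x=2: ŷ = -0.6 + 4·2 = 7.4; r = 5.4 − 7.4 = -2
x=4: ŷ = -0.6 + 4·4 = 15.4; r = 12.4 − 15.4 = -3
x=6: ŷ = -0.6 + 4·6 = 23.4; r = 29.4 − 23.4 = 6
x=8: ŷ = -0.6 + 4·8 = 31.4; r = 32.4 − 31.4 = 1
x=10: ŷ = -0.6 + 4·10 = 39.4; r = 41.4 − 39.4 = 2
x=12: ŷ = -0.6 + 4·12 = 47.4; r = 43.4 − 47.4 = -4
Largest |r| is 6 at x = 6, residual 6.

x = 6, r = 6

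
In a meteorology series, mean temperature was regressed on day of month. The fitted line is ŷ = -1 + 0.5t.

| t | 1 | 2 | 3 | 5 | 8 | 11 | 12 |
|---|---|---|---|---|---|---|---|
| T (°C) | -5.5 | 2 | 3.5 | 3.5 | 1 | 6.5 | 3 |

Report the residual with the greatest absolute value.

r = -5

t=1: ŷ = -1 + 0.5·1 = -0.5; r = -5.5 − (-0.5) = -5
t=2: ŷ = -1 + 0.5·2 = 0; r = 2 − 0 = 2
t=3: ŷ = -1 + 0.5·3 = 0.5; r = 3.5 − 0.5 = 3
t=5: ŷ = -1 + 0.5·5 = 1.5; r = 3.5 − 1.5 = 2
t=8: ŷ = -1 + 0.5·8 = 3; r = 1 − 3 = -2
t=11: ŷ = -1 + 0.5·11 = 4.5; r = 6.5 − 4.5 = 2
t=12: ŷ = -1 + 0.5·12 = 5; r = 3 − 5 = -2
Largest |r| is 5 at t = 1, residual -5.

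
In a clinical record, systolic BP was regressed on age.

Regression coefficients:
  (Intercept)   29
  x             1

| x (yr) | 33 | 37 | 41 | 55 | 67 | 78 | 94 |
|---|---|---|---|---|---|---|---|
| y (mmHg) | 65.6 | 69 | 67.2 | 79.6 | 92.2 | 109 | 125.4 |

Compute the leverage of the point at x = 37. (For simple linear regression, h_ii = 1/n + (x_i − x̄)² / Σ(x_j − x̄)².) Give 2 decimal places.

h = 0.28

x̄ = (33 + 37 + 41 + 55 + 67 + 78 + 94)/7 = 57.8571
Σ(x − x̄)² = 617.878 + 435.02 + 284.163 + 8.16327 + 83.5918 + 405.735 + 1306.31 = 3140.86
h = 1/7 + (-20.8571)²/3140.86 = 0.142857 + 0.138504 = 0.28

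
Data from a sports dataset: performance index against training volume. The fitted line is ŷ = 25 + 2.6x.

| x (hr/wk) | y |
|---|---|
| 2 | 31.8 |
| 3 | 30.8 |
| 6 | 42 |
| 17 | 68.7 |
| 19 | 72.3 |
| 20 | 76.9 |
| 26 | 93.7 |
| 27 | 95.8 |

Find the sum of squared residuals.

x=2: ŷ = 25 + 2.6·2 = 30.2; e = 31.8 − 30.2 = 1.6
x=3: ŷ = 25 + 2.6·3 = 32.8; e = 30.8 − 32.8 = -2
x=6: ŷ = 25 + 2.6·6 = 40.6; e = 42 − 40.6 = 1.4
x=17: ŷ = 25 + 2.6·17 = 69.2; e = 68.7 − 69.2 = -0.5
x=19: ŷ = 25 + 2.6·19 = 74.4; e = 72.3 − 74.4 = -2.1
x=20: ŷ = 25 + 2.6·20 = 77; e = 76.9 − 77 = -0.1
x=26: ŷ = 25 + 2.6·26 = 92.6; e = 93.7 − 92.6 = 1.1
x=27: ŷ = 25 + 2.6·27 = 95.2; e = 95.8 − 95.2 = 0.6
SSE = 2.56 + 4 + 1.96 + 0.25 + 4.41 + 0.01 + 1.21 + 0.36 = 14.76

SSE = 14.76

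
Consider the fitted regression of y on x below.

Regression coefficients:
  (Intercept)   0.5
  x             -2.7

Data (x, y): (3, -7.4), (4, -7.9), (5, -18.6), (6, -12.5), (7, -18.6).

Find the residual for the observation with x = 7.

ŷ = 0.5 − 2.7·7 = -18.4
r = -18.6 − (-18.4) = -0.2

r = -0.2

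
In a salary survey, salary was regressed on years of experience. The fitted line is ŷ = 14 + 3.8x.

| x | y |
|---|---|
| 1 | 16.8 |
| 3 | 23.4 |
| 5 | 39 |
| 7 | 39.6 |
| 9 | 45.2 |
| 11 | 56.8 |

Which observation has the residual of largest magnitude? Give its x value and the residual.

x = 5, e = 6

x=1: ŷ = 14 + 3.8·1 = 17.8; e = 16.8 − 17.8 = -1
x=3: ŷ = 14 + 3.8·3 = 25.4; e = 23.4 − 25.4 = -2
x=5: ŷ = 14 + 3.8·5 = 33; e = 39 − 33 = 6
x=7: ŷ = 14 + 3.8·7 = 40.6; e = 39.6 − 40.6 = -1
x=9: ŷ = 14 + 3.8·9 = 48.2; e = 45.2 − 48.2 = -3
x=11: ŷ = 14 + 3.8·11 = 55.8; e = 56.8 − 55.8 = 1
Largest |e| is 6 at x = 5, residual 6.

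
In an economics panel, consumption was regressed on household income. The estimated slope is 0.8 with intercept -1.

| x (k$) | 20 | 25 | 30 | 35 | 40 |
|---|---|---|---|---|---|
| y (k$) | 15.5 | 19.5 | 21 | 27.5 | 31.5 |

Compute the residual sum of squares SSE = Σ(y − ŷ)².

x=20: ŷ = -1 + 0.8·20 = 15; r = 15.5 − 15 = 0.5
x=25: ŷ = -1 + 0.8·25 = 19; r = 19.5 − 19 = 0.5
x=30: ŷ = -1 + 0.8·30 = 23; r = 21 − 23 = -2
x=35: ŷ = -1 + 0.8·35 = 27; r = 27.5 − 27 = 0.5
x=40: ŷ = -1 + 0.8·40 = 31; r = 31.5 − 31 = 0.5
SSE = 0.25 + 0.25 + 4 + 0.25 + 0.25 = 5

SSE = 5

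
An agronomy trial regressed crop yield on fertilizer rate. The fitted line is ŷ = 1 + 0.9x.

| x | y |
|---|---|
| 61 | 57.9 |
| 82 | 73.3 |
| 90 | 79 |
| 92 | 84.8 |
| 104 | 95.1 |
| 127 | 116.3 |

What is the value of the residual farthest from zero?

r = -3

x=61: ŷ = 1 + 0.9·61 = 55.9; r = 57.9 − 55.9 = 2
x=82: ŷ = 1 + 0.9·82 = 74.8; r = 73.3 − 74.8 = -1.5
x=90: ŷ = 1 + 0.9·90 = 82; r = 79 − 82 = -3
x=92: ŷ = 1 + 0.9·92 = 83.8; r = 84.8 − 83.8 = 1
x=104: ŷ = 1 + 0.9·104 = 94.6; r = 95.1 − 94.6 = 0.5
x=127: ŷ = 1 + 0.9·127 = 115.3; r = 116.3 − 115.3 = 1
Largest |r| is 3 at x = 90, residual -3.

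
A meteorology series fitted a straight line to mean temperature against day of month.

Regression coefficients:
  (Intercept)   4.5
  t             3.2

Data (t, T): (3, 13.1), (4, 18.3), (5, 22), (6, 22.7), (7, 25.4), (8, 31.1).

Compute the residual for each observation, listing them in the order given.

t=3: T̂ = 4.5 + 3.2·3 = 14.1; e = 13.1 − 14.1 = -1
t=4: T̂ = 4.5 + 3.2·4 = 17.3; e = 18.3 − 17.3 = 1
t=5: T̂ = 4.5 + 3.2·5 = 20.5; e = 22 − 20.5 = 1.5
t=6: T̂ = 4.5 + 3.2·6 = 23.7; e = 22.7 − 23.7 = -1
t=7: T̂ = 4.5 + 3.2·7 = 26.9; e = 25.4 − 26.9 = -1.5
t=8: T̂ = 4.5 + 3.2·8 = 30.1; e = 31.1 − 30.1 = 1

-1, 1, 1.5, -1, -1.5, 1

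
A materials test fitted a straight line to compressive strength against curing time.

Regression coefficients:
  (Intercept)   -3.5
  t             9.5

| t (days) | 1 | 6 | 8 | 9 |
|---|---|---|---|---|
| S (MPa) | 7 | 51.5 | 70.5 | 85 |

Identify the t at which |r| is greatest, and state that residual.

t=1: Ŝ = -3.5 + 9.5·1 = 6; r = 7 − 6 = 1
t=6: Ŝ = -3.5 + 9.5·6 = 53.5; r = 51.5 − 53.5 = -2
t=8: Ŝ = -3.5 + 9.5·8 = 72.5; r = 70.5 − 72.5 = -2
t=9: Ŝ = -3.5 + 9.5·9 = 82; r = 85 − 82 = 3
Largest |r| is 3 at t = 9, residual 3.

t = 9, r = 3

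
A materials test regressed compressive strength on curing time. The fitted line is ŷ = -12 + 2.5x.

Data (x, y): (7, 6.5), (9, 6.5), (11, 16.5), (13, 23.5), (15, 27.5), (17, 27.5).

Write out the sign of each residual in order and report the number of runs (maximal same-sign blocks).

x=7: ŷ = -12 + 2.5·7 = 5.5; r = 6.5 − 5.5 = 1
x=9: ŷ = -12 + 2.5·9 = 10.5; r = 6.5 − 10.5 = -4
x=11: ŷ = -12 + 2.5·11 = 15.5; r = 16.5 − 15.5 = 1
x=13: ŷ = -12 + 2.5·13 = 20.5; r = 23.5 − 20.5 = 3
x=15: ŷ = -12 + 2.5·15 = 25.5; r = 27.5 − 25.5 = 2
x=17: ŷ = -12 + 2.5·17 = 30.5; r = 27.5 − 30.5 = -3
Signs: + − + + + −
Runs: +×1, −×1, +×3, −×1 → 4

4 runs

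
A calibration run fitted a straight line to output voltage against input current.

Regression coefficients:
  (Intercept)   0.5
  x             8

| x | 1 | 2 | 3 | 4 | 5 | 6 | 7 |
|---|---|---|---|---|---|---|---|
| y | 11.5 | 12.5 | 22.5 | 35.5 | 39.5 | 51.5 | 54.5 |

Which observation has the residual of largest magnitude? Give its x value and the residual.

x=1: ŷ = 0.5 + 8·1 = 8.5; r = 11.5 − 8.5 = 3
x=2: ŷ = 0.5 + 8·2 = 16.5; r = 12.5 − 16.5 = -4
x=3: ŷ = 0.5 + 8·3 = 24.5; r = 22.5 − 24.5 = -2
x=4: ŷ = 0.5 + 8·4 = 32.5; r = 35.5 − 32.5 = 3
x=5: ŷ = 0.5 + 8·5 = 40.5; r = 39.5 − 40.5 = -1
x=6: ŷ = 0.5 + 8·6 = 48.5; r = 51.5 − 48.5 = 3
x=7: ŷ = 0.5 + 8·7 = 56.5; r = 54.5 − 56.5 = -2
Largest |r| is 4 at x = 2, residual -4.

x = 2, r = -4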